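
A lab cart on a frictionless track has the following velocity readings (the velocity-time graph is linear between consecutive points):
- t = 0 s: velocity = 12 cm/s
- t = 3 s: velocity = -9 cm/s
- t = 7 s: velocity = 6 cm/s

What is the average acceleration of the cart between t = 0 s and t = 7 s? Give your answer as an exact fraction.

-6/7 cm/s²

Average acceleration = Δv/Δt = (6 − 12)/(7 − 0) = -6/7 cm/s².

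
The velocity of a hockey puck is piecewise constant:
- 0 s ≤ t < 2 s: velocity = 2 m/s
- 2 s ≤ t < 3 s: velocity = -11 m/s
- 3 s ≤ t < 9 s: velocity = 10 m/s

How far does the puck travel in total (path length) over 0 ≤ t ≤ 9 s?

Total distance travelled is ∫|v| dt — sum the magnitudes of each area piece.
0–2 s: |2| × 2 = 4 m
2–3 s: |-11| × 1 = 11 m
3–9 s: |10| × 6 = 60 m
Total distance = 75 m

75 m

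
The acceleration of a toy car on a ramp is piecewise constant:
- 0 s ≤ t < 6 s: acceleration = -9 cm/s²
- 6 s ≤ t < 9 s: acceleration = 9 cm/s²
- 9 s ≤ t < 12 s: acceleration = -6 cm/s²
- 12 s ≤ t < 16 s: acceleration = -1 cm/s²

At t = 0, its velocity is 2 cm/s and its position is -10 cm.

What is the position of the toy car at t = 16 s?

-557.5 cm

On each constant-a segment, Δv = aΔt and Δx = v₀Δt + ½aΔt²; chain segment to segment.
0–6 s: v starts 2 cm/s; Δx = 2·6 + ½·-9·6² = -150 cm; v ends -52 cm/s.
6–9 s: v starts -52 cm/s; Δx = -52·3 + ½·9·3² = -115.5 cm; v ends -25 cm/s.
9–12 s: v starts -25 cm/s; Δx = -25·3 + ½·-6·3² = -102 cm; v ends -43 cm/s.
12–16 s: v starts -43 cm/s; Δx = -43·4 + ½·-1·4² = -180 cm; v ends -47 cm/s.
x(16) = -10 + Σ Δx = -557.5 cm.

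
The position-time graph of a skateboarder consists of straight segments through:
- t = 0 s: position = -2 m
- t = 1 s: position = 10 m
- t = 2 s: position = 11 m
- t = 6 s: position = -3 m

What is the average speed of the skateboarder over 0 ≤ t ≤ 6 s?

4.5 m/s

Average speed = (total path length)/(elapsed time); on a piecewise-linear x-t graph the path length is Σ|Δx|.
0–1 s: |Δx| = |10 − -2| = 12 m
1–2 s: |Δx| = |11 − 10| = 1 m
2–6 s: |Δx| = |-3 − 11| = 14 m
Total path = 27 m; average speed = 27/6 = 4.5 m/s.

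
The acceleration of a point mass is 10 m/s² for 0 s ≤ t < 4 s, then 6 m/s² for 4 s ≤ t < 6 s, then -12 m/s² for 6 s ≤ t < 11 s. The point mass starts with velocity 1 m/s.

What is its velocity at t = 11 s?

Δv equals the area under the a-t graph; then v = v₀ + Δv.
0–4 s: 10 × 4 = 40 m/s
4–6 s: 6 × 2 = 12 m/s
6–11 s: -12 × 5 = -60 m/s
Δv = -8 m/s, so v(11) = 1 + (-8) = -7 m/s.

-7 m/s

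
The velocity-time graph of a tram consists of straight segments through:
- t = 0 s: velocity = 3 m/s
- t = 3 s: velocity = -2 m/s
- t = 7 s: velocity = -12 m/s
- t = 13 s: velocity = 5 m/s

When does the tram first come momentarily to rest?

v changes sign on 0–3 s (from 3 to -2); the graph is linear there, so v = 0 at t = 0 + (-3)·(3 − 0)/(-2 − 3) = 1.8 s.

t = 1.8 s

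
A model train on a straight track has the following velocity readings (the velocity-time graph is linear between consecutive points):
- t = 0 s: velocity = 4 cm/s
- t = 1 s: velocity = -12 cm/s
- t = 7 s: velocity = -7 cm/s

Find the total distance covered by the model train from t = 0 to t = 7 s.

62 cm

Distance (not displacement) is the total path length: add the absolute areas under v-t.
0–1 s: v = 0 at t = 0.25 s; triangle areas 0.5 + 4.5 = 5 cm
1–7 s: |½(-12 + -7)(6)| = 57 cm
Total distance = 62 cm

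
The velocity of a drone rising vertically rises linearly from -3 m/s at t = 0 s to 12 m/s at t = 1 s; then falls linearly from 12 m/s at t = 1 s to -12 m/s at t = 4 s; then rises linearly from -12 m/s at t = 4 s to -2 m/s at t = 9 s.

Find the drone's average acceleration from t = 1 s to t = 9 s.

Average acceleration = Δv/Δt = (-2 − 12)/(9 − 1) = -1.75 m/s².

-1.75 m/s²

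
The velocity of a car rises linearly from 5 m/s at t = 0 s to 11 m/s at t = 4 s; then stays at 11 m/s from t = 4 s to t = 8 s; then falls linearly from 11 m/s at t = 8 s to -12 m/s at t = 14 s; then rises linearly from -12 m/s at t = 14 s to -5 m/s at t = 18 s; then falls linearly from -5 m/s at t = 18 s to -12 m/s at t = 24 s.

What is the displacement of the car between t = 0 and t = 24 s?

Net displacement equals the area under the velocity-time graph (areas below the axis count negative).
0–4 s: ½(5 + 11)(4) = 32 m
4–8 s: 11 × 4 = 44 m
8–14 s: ½(11 + -12)(6) = -3 m
14–18 s: ½(-12 + -5)(4) = -34 m
18–24 s: ½(-5 + -12)(6) = -51 m
Net displacement = -12 m

-12 m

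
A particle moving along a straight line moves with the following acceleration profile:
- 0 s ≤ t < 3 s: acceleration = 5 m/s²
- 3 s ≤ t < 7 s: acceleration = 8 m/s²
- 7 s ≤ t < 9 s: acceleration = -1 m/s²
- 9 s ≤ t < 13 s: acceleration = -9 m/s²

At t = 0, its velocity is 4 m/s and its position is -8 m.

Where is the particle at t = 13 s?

390.5 m

On each constant-a segment, Δv = aΔt and Δx = v₀Δt + ½aΔt²; chain segment to segment.
0–3 s: v starts 4 m/s; Δx = 4·3 + ½·5·3² = 34.5 m; v ends 19 m/s.
3–7 s: v starts 19 m/s; Δx = 19·4 + ½·8·4² = 140 m; v ends 51 m/s.
7–9 s: v starts 51 m/s; Δx = 51·2 + ½·-1·2² = 100 m; v ends 49 m/s.
9–13 s: v starts 49 m/s; Δx = 49·4 + ½·-9·4² = 124 m; v ends 13 m/s.
x(13) = -8 + Σ Δx = 390.5 m.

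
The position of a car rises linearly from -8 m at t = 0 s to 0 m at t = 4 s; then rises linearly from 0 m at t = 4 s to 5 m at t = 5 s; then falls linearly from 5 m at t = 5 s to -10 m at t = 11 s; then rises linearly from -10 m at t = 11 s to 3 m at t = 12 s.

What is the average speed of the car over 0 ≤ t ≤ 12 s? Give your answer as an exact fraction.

Average speed = (total path length)/(elapsed time); on a piecewise-linear x-t graph the path length is Σ|Δx|.
0–4 s: |Δx| = |0 − -8| = 8 m
4–5 s: |Δx| = |5 − 0| = 5 m
5–11 s: |Δx| = |-10 − 5| = 15 m
11–12 s: |Δx| = |3 − -10| = 13 m
Total path = 41 m; average speed = 41/12 = 41/12 m/s.

41/12 m/s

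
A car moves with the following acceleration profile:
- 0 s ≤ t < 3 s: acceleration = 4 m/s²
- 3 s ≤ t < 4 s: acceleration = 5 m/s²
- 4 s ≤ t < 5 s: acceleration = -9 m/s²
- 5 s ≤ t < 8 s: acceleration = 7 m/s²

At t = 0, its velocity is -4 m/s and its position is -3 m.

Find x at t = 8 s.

65.5 m

On each constant-a segment, Δv = aΔt and Δx = v₀Δt + ½aΔt²; chain segment to segment.
0–3 s: v starts -4 m/s; Δx = -4·3 + ½·4·3² = 6 m; v ends 8 m/s.
3–4 s: v starts 8 m/s; Δx = 8·1 + ½·5·1² = 10.5 m; v ends 13 m/s.
4–5 s: v starts 13 m/s; Δx = 13·1 + ½·-9·1² = 8.5 m; v ends 4 m/s.
5–8 s: v starts 4 m/s; Δx = 4·3 + ½·7·3² = 43.5 m; v ends 25 m/s.
x(8) = -3 + Σ Δx = 65.5 m.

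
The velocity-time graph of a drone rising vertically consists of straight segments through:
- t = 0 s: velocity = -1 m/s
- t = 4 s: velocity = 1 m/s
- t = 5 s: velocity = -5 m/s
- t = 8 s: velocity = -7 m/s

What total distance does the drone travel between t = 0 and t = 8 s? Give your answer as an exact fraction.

133/6 m

Total distance travelled is ∫|v| dt — sum the magnitudes of each area piece.
0–4 s: v = 0 at t = 2 s; triangle areas 1 + 1 = 2 m
4–5 s: v = 0 at t = 25/6 s; triangle areas 1/12 + 25/12 = 13/6 m
5–8 s: |½(-5 + -7)(3)| = 18 m
Total distance = 133/6 m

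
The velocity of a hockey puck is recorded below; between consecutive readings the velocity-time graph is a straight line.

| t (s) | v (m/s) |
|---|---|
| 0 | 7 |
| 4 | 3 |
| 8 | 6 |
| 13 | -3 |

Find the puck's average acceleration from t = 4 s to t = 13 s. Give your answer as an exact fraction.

-2/3 m/s²

Average acceleration = Δv/Δt = (-3 − 3)/(13 − 4) = -2/3 m/s².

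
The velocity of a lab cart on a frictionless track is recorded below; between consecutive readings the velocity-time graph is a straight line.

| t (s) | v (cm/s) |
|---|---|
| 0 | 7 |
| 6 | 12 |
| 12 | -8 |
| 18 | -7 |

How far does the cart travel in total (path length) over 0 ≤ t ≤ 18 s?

133.2 cm

Distance (not displacement) is the total path length: add the absolute areas under v-t.
0–6 s: |½(7 + 12)(6)| = 57 cm
6–12 s: v = 0 at t = 9.6 s; triangle areas 21.6 + 9.6 = 31.2 cm
12–18 s: |½(-8 + -7)(6)| = 45 cm
Total distance = 133.2 cm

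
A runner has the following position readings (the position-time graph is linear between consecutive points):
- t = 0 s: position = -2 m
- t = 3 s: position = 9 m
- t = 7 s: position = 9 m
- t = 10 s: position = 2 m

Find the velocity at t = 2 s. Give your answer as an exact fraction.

Velocity is the slope of the x-t graph on 0–3 s: (9 − -2)/(3 − 0) = 11/3 m/s.

11/3 m/s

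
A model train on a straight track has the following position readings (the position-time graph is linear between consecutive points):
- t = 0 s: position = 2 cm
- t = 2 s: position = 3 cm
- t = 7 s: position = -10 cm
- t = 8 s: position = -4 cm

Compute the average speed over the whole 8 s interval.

2.5 cm/s

Average speed = (total path length)/(elapsed time); on a piecewise-linear x-t graph the path length is Σ|Δx|.
0–2 s: |Δx| = |3 − 2| = 1 cm
2–7 s: |Δx| = |-10 − 3| = 13 cm
7–8 s: |Δx| = |-4 − -10| = 6 cm
Total path = 20 cm; average speed = 20/8 = 2.5 cm/s.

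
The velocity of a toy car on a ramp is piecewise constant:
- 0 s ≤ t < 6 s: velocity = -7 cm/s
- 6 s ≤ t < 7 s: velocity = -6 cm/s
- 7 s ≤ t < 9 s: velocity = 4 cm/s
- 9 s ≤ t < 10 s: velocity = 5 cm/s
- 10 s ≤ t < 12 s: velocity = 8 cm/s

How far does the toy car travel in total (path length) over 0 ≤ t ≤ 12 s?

77 cm

Total distance travelled is ∫|v| dt — sum the magnitudes of each area piece.
0–6 s: |-7| × 6 = 42 cm
6–7 s: |-6| × 1 = 6 cm
7–9 s: |4| × 2 = 8 cm
9–10 s: |5| × 1 = 5 cm
10–12 s: |8| × 2 = 16 cm
Total distance = 77 cm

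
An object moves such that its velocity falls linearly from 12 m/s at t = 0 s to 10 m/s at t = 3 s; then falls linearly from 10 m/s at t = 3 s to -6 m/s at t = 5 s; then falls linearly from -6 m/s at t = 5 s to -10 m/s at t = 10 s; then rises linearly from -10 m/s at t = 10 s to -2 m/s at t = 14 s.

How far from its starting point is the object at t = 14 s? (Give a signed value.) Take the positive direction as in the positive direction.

-27 m

Displacement is the signed area under the v-t curve.
0–3 s: ½(12 + 10)(3) = 33 m
3–5 s: ½(10 + -6)(2) = 4 m
5–10 s: ½(-6 + -10)(5) = -40 m
10–14 s: ½(-10 + -2)(4) = -24 m
Net displacement = -27 m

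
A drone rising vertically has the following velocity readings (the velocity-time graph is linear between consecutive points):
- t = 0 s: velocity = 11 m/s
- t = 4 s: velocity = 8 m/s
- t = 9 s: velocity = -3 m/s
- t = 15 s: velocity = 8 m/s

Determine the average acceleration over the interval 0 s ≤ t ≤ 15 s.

-0.2 m/s²

Average acceleration = Δv/Δt = (8 − 11)/(15 − 0) = -0.2 m/s².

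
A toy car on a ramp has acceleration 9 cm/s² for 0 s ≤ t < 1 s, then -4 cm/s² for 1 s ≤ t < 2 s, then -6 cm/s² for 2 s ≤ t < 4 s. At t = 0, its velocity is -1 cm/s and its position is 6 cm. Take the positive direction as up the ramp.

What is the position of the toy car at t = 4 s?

On each constant-a segment, Δv = aΔt and Δx = v₀Δt + ½aΔt²; chain segment to segment.
0–1 s: v starts -1 cm/s; Δx = -1·1 + ½·9·1² = 3.5 cm; v ends 8 cm/s.
1–2 s: v starts 8 cm/s; Δx = 8·1 + ½·-4·1² = 6 cm; v ends 4 cm/s.
2–4 s: v starts 4 cm/s; Δx = 4·2 + ½·-6·2² = -4 cm; v ends -8 cm/s.
x(4) = 6 + Σ Δx = 11.5 cm.

11.5 cm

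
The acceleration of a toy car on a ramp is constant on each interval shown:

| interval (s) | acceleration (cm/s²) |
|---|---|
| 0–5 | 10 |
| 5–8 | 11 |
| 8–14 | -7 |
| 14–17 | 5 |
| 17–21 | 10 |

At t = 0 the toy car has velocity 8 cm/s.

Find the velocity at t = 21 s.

104 cm/s

Δv equals the area under the a-t graph; then v = v₀ + Δv.
0–5 s: 10 × 5 = 50 cm/s
5–8 s: 11 × 3 = 33 cm/s
8–14 s: -7 × 6 = -42 cm/s
14–17 s: 5 × 3 = 15 cm/s
17–21 s: 10 × 4 = 40 cm/s
Δv = 96 cm/s, so v(21) = 8 + (96) = 104 cm/s.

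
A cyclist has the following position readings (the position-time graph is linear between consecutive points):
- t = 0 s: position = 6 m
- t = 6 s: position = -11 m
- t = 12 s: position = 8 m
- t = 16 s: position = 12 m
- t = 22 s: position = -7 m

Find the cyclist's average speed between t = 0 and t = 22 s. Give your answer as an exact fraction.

Average speed = (total path length)/(elapsed time); on a piecewise-linear x-t graph the path length is Σ|Δx|.
0–6 s: |Δx| = |-11 − 6| = 17 m
6–12 s: |Δx| = |8 − -11| = 19 m
12–16 s: |Δx| = |12 − 8| = 4 m
16–22 s: |Δx| = |-7 − 12| = 19 m
Total path = 59 m; average speed = 59/22 = 59/22 m/s.

59/22 m/s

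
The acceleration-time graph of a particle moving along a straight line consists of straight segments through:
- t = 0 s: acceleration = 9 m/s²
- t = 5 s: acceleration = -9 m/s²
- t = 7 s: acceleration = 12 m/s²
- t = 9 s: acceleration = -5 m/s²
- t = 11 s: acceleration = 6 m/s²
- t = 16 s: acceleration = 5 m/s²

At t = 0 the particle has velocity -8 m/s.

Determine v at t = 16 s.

30.5 m/s

Δv equals the area under the a-t graph; then v = v₀ + Δv.
0–5 s: ½(9 + -9)(5) = 0 m/s
5–7 s: ½(-9 + 12)(2) = 3 m/s
7–9 s: ½(12 + -5)(2) = 7 m/s
9–11 s: ½(-5 + 6)(2) = 1 m/s
11–16 s: ½(6 + 5)(5) = 27.5 m/s
Δv = 38.5 m/s, so v(16) = -8 + (38.5) = 30.5 m/s.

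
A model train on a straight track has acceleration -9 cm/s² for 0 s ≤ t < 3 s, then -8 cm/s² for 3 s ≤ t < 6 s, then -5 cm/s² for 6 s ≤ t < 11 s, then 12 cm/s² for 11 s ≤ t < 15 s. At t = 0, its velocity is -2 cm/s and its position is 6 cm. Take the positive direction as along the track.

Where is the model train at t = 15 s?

On each constant-a segment, Δv = aΔt and Δx = v₀Δt + ½aΔt²; chain segment to segment.
0–3 s: v starts -2 cm/s; Δx = -2·3 + ½·-9·3² = -46.5 cm; v ends -29 cm/s.
3–6 s: v starts -29 cm/s; Δx = -29·3 + ½·-8·3² = -123 cm; v ends -53 cm/s.
6–11 s: v starts -53 cm/s; Δx = -53·5 + ½·-5·5² = -327.5 cm; v ends -78 cm/s.
11–15 s: v starts -78 cm/s; Δx = -78·4 + ½·12·4² = -216 cm; v ends -30 cm/s.
x(15) = 6 + Σ Δx = -707 cm.

-707 cm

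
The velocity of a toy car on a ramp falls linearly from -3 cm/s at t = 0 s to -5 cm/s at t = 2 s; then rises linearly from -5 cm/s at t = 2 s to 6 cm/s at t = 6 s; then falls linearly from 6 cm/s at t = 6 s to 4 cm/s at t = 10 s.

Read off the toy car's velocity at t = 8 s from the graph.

On 6–10 s the graph is linear from 6 to 4 cm/s: v(8) = 6 + (4 − 6)·(8 − 6)/(10 − 6) = 5 cm/s.

5 cm/s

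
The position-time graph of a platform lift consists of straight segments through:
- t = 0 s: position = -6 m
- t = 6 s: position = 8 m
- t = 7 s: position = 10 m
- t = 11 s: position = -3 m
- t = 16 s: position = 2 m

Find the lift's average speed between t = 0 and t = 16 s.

Average speed = (total path length)/(elapsed time); on a piecewise-linear x-t graph the path length is Σ|Δx|.
0–6 s: |Δx| = |8 − -6| = 14 m
6–7 s: |Δx| = |10 − 8| = 2 m
7–11 s: |Δx| = |-3 − 10| = 13 m
11–16 s: |Δx| = |2 − -3| = 5 m
Total path = 34 m; average speed = 34/16 = 2.125 m/s.

2.125 m/s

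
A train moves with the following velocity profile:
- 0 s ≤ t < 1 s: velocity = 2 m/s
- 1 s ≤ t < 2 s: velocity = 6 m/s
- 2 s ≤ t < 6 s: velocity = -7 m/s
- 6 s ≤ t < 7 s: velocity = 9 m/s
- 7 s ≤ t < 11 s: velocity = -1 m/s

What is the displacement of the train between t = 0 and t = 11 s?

Displacement is the signed area under the v-t curve.
0–1 s: 2 × 1 = 2 m
1–2 s: 6 × 1 = 6 m
2–6 s: -7 × 4 = -28 m
6–7 s: 9 × 1 = 9 m
7–11 s: -1 × 4 = -4 m
Net displacement = -15 m

-15 m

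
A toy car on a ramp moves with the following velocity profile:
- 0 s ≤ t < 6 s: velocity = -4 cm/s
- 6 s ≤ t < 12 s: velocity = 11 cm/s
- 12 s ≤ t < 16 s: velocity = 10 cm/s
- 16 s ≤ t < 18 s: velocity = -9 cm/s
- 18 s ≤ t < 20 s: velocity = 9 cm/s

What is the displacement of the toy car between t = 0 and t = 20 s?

Net displacement equals the area under the velocity-time graph (areas below the axis count negative).
0–6 s: -4 × 6 = -24 cm
6–12 s: 11 × 6 = 66 cm
12–16 s: 10 × 4 = 40 cm
16–18 s: -9 × 2 = -18 cm
18–20 s: 9 × 2 = 18 cm
Net displacement = 82 cm

82 cm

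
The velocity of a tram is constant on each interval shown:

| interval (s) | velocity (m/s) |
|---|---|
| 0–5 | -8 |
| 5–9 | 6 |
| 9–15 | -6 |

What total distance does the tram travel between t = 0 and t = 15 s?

100 m

Distance (not displacement) is the total path length: add the absolute areas under v-t.
0–5 s: |-8| × 5 = 40 m
5–9 s: |6| × 4 = 24 m
9–15 s: |-6| × 6 = 36 m
Total distance = 100 m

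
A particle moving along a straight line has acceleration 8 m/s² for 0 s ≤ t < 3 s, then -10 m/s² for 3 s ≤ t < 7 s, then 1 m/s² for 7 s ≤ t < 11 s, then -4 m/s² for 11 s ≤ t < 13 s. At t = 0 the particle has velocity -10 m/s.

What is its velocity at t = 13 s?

-30 m/s

Δv equals the area under the a-t graph; then v = v₀ + Δv.
0–3 s: 8 × 3 = 24 m/s
3–7 s: -10 × 4 = -40 m/s
7–11 s: 1 × 4 = 4 m/s
11–13 s: -4 × 2 = -8 m/s
Δv = -20 m/s, so v(13) = -10 + (-20) = -30 m/s.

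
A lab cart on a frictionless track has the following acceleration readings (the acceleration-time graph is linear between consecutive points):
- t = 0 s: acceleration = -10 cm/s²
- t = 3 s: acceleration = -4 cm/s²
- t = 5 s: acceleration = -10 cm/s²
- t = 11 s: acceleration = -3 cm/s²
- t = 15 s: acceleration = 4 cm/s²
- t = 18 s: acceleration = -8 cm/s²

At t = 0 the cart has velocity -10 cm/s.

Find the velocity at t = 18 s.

Δv equals the area under the a-t graph; then v = v₀ + Δv.
0–3 s: ½(-10 + -4)(3) = -21 cm/s
3–5 s: ½(-4 + -10)(2) = -14 cm/s
5–11 s: ½(-10 + -3)(6) = -39 cm/s
11–15 s: ½(-3 + 4)(4) = 2 cm/s
15–18 s: ½(4 + -8)(3) = -6 cm/s
Δv = -78 cm/s, so v(18) = -10 + (-78) = -88 cm/s.

-88 cm/s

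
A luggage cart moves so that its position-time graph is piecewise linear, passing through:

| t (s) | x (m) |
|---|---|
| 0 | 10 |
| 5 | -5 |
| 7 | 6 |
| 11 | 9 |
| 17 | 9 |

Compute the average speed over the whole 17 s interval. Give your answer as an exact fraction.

Average speed = (total path length)/(elapsed time); on a piecewise-linear x-t graph the path length is Σ|Δx|.
0–5 s: |Δx| = |-5 − 10| = 15 m
5–7 s: |Δx| = |6 − -5| = 11 m
7–11 s: |Δx| = |9 − 6| = 3 m
11–17 s: |Δx| = |9 − 9| = 0 m
Total path = 29 m; average speed = 29/17 = 29/17 m/s.

29/17 m/s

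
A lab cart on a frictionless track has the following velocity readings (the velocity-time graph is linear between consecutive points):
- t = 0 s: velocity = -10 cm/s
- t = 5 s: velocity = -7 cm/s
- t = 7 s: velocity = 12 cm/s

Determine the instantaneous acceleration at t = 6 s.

Acceleration is the slope of the v-t graph on 5–7 s: (12 − -7)/(7 − 5) = 9.5 cm/s².

9.5 cm/s²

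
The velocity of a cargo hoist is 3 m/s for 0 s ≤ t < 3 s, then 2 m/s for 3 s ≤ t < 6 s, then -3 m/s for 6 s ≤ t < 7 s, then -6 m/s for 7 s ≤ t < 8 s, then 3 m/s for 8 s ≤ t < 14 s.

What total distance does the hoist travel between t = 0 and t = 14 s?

42 m

Distance (not displacement) is the total path length: add the absolute areas under v-t.
0–3 s: |3| × 3 = 9 m
3–6 s: |2| × 3 = 6 m
6–7 s: |-3| × 1 = 3 m
7–8 s: |-6| × 1 = 6 m
8–14 s: |3| × 6 = 18 m
Total distance = 42 m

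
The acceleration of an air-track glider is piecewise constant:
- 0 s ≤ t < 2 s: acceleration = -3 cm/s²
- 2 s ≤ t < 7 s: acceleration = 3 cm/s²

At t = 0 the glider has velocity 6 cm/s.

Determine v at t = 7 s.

Δv equals the area under the a-t graph; then v = v₀ + Δv.
0–2 s: -3 × 2 = -6 cm/s
2–7 s: 3 × 5 = 15 cm/s
Δv = 9 cm/s, so v(7) = 6 + (9) = 15 cm/s.

15 cm/s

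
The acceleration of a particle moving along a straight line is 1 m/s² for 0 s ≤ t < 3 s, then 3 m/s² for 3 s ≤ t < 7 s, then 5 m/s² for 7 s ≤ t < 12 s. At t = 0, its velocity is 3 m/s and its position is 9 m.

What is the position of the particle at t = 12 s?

223 m

On each constant-a segment, Δv = aΔt and Δx = v₀Δt + ½aΔt²; chain segment to segment.
0–3 s: v starts 3 m/s; Δx = 3·3 + ½·1·3² = 13.5 m; v ends 6 m/s.
3–7 s: v starts 6 m/s; Δx = 6·4 + ½·3·4² = 48 m; v ends 18 m/s.
7–12 s: v starts 18 m/s; Δx = 18·5 + ½·5·5² = 152.5 m; v ends 43 m/s.
x(12) = 9 + Σ Δx = 223 m.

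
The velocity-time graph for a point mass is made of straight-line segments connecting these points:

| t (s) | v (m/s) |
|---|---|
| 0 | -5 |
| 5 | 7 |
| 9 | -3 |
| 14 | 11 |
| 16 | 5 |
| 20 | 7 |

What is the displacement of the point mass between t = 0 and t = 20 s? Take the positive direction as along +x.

73 m

Net displacement equals the area under the velocity-time graph (areas below the axis count negative).
0–5 s: ½(-5 + 7)(5) = 5 m
5–9 s: ½(7 + -3)(4) = 8 m
9–14 s: ½(-3 + 11)(5) = 20 m
14–16 s: ½(11 + 5)(2) = 16 m
16–20 s: ½(5 + 7)(4) = 24 m
Net displacement = 73 m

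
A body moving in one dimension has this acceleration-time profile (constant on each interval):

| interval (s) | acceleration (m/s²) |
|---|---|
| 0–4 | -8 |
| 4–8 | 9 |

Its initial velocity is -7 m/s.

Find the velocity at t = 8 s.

Δv equals the area under the a-t graph; then v = v₀ + Δv.
0–4 s: -8 × 4 = -32 m/s
4–8 s: 9 × 4 = 36 m/s
Δv = 4 m/s, so v(8) = -7 + (4) = -3 m/s.

-3 m/s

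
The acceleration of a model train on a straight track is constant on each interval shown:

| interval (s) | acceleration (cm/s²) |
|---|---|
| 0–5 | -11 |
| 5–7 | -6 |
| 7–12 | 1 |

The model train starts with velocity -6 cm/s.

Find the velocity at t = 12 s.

-68 cm/s

Δv equals the area under the a-t graph; then v = v₀ + Δv.
0–5 s: -11 × 5 = -55 cm/s
5–7 s: -6 × 2 = -12 cm/s
7–12 s: 1 × 5 = 5 cm/s
Δv = -62 cm/s, so v(12) = -6 + (-62) = -68 cm/s.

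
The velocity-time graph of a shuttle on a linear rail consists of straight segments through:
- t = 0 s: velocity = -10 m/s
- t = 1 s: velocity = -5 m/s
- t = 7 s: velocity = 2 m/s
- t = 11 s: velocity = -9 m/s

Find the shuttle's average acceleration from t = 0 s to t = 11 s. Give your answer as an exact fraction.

1/11 m/s²

Average acceleration = Δv/Δt = (-9 − -10)/(11 − 0) = 1/11 m/s².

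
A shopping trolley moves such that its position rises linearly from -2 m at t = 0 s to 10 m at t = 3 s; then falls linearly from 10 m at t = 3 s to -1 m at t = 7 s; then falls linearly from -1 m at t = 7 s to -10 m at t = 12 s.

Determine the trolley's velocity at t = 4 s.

Velocity is the slope of the x-t graph on 3–7 s: (-1 − 10)/(7 − 3) = -2.75 m/s.

-2.75 m/s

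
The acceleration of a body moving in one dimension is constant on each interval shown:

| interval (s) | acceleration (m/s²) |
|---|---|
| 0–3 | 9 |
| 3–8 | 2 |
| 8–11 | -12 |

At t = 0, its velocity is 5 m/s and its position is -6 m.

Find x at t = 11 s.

On each constant-a segment, Δv = aΔt and Δx = v₀Δt + ½aΔt²; chain segment to segment.
0–3 s: v starts 5 m/s; Δx = 5·3 + ½·9·3² = 55.5 m; v ends 32 m/s.
3–8 s: v starts 32 m/s; Δx = 32·5 + ½·2·5² = 185 m; v ends 42 m/s.
8–11 s: v starts 42 m/s; Δx = 42·3 + ½·-12·3² = 72 m; v ends 6 m/s.
x(11) = -6 + Σ Δx = 306.5 m.

306.5 m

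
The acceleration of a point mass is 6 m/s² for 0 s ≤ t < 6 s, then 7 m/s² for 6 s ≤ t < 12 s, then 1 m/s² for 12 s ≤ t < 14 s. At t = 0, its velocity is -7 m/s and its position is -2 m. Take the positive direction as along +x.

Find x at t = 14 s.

508 m

On each constant-a segment, Δv = aΔt and Δx = v₀Δt + ½aΔt²; chain segment to segment.
0–6 s: v starts -7 m/s; Δx = -7·6 + ½·6·6² = 66 m; v ends 29 m/s.
6–12 s: v starts 29 m/s; Δx = 29·6 + ½·7·6² = 300 m; v ends 71 m/s.
12–14 s: v starts 71 m/s; Δx = 71·2 + ½·1·2² = 144 m; v ends 73 m/s.
x(14) = -2 + Σ Δx = 508 m.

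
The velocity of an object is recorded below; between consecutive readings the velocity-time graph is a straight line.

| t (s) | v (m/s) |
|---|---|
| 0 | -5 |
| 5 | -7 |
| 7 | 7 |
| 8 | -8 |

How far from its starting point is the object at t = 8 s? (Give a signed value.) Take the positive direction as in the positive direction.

Net displacement equals the area under the velocity-time graph (areas below the axis count negative).
0–5 s: ½(-5 + -7)(5) = -30 m
5–7 s: ½(-7 + 7)(2) = 0 m
7–8 s: ½(7 + -8)(1) = -0.5 m
Net displacement = -30.5 m

-30.5 m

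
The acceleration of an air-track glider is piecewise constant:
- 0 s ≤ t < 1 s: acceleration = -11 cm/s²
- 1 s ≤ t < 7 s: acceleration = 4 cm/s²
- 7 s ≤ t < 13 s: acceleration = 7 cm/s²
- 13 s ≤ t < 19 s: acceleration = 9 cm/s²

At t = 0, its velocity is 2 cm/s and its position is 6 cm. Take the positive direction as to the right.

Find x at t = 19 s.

On each constant-a segment, Δv = aΔt and Δx = v₀Δt + ½aΔt²; chain segment to segment.
0–1 s: v starts 2 cm/s; Δx = 2·1 + ½·-11·1² = -3.5 cm; v ends -9 cm/s.
1–7 s: v starts -9 cm/s; Δx = -9·6 + ½·4·6² = 18 cm; v ends 15 cm/s.
7–13 s: v starts 15 cm/s; Δx = 15·6 + ½·7·6² = 216 cm; v ends 57 cm/s.
13–19 s: v starts 57 cm/s; Δx = 57·6 + ½·9·6² = 504 cm; v ends 111 cm/s.
x(19) = 6 + Σ Δx = 740.5 cm.

740.5 cm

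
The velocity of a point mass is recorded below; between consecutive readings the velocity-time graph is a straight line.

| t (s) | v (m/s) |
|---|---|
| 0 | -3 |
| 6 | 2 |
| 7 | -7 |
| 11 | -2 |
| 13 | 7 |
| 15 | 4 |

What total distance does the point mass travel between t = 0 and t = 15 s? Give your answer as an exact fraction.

Total distance travelled is ∫|v| dt — sum the magnitudes of each area piece.
0–6 s: v = 0 at t = 3.6 s; triangle areas 5.4 + 2.4 = 7.8 m
6–7 s: v = 0 at t = 56/9 s; triangle areas 2/9 + 49/18 = 53/18 m
7–11 s: |½(-7 + -2)(4)| = 18 m
11–13 s: v = 0 at t = 103/9 s; triangle areas 4/9 + 49/9 = 53/9 m
13–15 s: |½(7 + 4)(2)| = 11 m
Total distance = 1369/30 m

1369/30 m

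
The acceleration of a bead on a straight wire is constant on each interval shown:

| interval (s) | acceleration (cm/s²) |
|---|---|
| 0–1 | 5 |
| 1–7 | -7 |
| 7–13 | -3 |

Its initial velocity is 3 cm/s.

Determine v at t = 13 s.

Δv equals the area under the a-t graph; then v = v₀ + Δv.
0–1 s: 5 × 1 = 5 cm/s
1–7 s: -7 × 6 = -42 cm/s
7–13 s: -3 × 6 = -18 cm/s
Δv = -55 cm/s, so v(13) = 3 + (-55) = -52 cm/s.

-52 cm/s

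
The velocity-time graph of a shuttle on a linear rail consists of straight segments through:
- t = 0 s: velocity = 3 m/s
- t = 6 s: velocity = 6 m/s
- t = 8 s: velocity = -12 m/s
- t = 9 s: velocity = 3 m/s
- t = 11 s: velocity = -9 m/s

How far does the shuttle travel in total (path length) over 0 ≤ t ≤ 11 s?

Distance (not displacement) is the total path length: add the absolute areas under v-t.
0–6 s: |½(3 + 6)(6)| = 27 m
6–8 s: v = 0 at t = 20/3 s; triangle areas 2 + 8 = 10 m
8–9 s: v = 0 at t = 8.8 s; triangle areas 4.8 + 0.3 = 5.1 m
9–11 s: v = 0 at t = 9.5 s; triangle areas 0.75 + 6.75 = 7.5 m
Total distance = 49.6 m

49.6 m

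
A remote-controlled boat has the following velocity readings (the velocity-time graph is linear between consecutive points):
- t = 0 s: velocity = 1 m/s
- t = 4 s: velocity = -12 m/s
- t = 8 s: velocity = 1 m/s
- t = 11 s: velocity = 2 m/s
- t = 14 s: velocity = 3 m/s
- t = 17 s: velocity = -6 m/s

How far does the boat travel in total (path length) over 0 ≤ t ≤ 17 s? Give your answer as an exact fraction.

1667/26 m

Total distance travelled is ∫|v| dt — sum the magnitudes of each area piece.
0–4 s: v = 0 at t = 4/13 s; triangle areas 2/13 + 288/13 = 290/13 m
4–8 s: v = 0 at t = 100/13 s; triangle areas 288/13 + 2/13 = 290/13 m
8–11 s: |½(1 + 2)(3)| = 4.5 m
11–14 s: |½(2 + 3)(3)| = 7.5 m
14–17 s: v = 0 at t = 15 s; triangle areas 1.5 + 6 = 7.5 m
Total distance = 1667/26 m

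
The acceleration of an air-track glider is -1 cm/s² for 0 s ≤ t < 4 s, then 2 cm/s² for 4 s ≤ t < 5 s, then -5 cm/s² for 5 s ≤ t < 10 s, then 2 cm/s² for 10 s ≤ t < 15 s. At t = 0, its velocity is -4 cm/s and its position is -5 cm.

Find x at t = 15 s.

-258.5 cm

On each constant-a segment, Δv = aΔt and Δx = v₀Δt + ½aΔt²; chain segment to segment.
0–4 s: v starts -4 cm/s; Δx = -4·4 + ½·-1·4² = -24 cm; v ends -8 cm/s.
4–5 s: v starts -8 cm/s; Δx = -8·1 + ½·2·1² = -7 cm; v ends -6 cm/s.
5–10 s: v starts -6 cm/s; Δx = -6·5 + ½·-5·5² = -92.5 cm; v ends -31 cm/s.
10–15 s: v starts -31 cm/s; Δx = -31·5 + ½·2·5² = -130 cm; v ends -21 cm/s.
x(15) = -5 + Σ Δx = -258.5 cm.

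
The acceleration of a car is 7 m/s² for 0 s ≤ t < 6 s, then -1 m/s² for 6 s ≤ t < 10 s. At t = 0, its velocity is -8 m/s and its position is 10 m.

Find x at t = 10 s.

On each constant-a segment, Δv = aΔt and Δx = v₀Δt + ½aΔt²; chain segment to segment.
0–6 s: v starts -8 m/s; Δx = -8·6 + ½·7·6² = 78 m; v ends 34 m/s.
6–10 s: v starts 34 m/s; Δx = 34·4 + ½·-1·4² = 128 m; v ends 30 m/s.
x(10) = 10 + Σ Δx = 216 m.

216 m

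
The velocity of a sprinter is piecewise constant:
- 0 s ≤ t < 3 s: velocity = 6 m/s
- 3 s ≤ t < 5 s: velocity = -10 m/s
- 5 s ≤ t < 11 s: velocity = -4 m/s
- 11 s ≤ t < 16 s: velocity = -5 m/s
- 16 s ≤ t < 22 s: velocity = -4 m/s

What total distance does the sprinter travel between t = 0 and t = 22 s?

Total distance travelled is ∫|v| dt — sum the magnitudes of each area piece.
0–3 s: |6| × 3 = 18 m
3–5 s: |-10| × 2 = 20 m
5–11 s: |-4| × 6 = 24 m
11–16 s: |-5| × 5 = 25 m
16–22 s: |-4| × 6 = 24 m
Total distance = 111 m

111 m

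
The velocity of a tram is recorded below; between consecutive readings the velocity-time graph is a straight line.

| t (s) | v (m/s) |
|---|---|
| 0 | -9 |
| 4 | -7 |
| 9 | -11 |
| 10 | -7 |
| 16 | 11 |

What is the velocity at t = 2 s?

-8 m/s

On 0–4 s the graph is linear from -9 to -7 m/s: v(2) = -9 + (-7 − -9)·(2 − 0)/(4 − 0) = -8 m/s.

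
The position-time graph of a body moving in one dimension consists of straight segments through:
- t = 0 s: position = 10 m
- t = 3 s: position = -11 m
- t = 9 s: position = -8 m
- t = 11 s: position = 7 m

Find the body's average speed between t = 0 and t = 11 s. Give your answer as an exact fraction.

39/11 m/s

Average speed = (total path length)/(elapsed time); on a piecewise-linear x-t graph the path length is Σ|Δx|.
0–3 s: |Δx| = |-11 − 10| = 21 m
3–9 s: |Δx| = |-8 − -11| = 3 m
9–11 s: |Δx| = |7 − -8| = 15 m
Total path = 39 m; average speed = 39/11 = 39/11 m/s.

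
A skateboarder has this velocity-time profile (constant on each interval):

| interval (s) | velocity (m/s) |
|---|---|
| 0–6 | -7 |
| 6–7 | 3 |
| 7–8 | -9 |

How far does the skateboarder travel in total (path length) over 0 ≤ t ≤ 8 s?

Distance (not displacement) is the total path length: add the absolute areas under v-t.
0–6 s: |-7| × 6 = 42 m
6–7 s: |3| × 1 = 3 m
7–8 s: |-9| × 1 = 9 m
Total distance = 54 m

54 m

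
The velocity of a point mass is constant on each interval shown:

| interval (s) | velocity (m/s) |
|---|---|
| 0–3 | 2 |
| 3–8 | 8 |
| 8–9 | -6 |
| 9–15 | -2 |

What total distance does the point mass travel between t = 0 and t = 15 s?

64 m

Total distance travelled is ∫|v| dt — sum the magnitudes of each area piece.
0–3 s: |2| × 3 = 6 m
3–8 s: |8| × 5 = 40 m
8–9 s: |-6| × 1 = 6 m
9–15 s: |-2| × 6 = 12 m
Total distance = 64 m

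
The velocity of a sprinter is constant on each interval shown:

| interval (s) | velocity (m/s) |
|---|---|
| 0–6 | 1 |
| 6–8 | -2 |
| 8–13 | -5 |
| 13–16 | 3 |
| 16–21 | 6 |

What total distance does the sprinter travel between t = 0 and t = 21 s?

74 m

Distance (not displacement) is the total path length: add the absolute areas under v-t.
0–6 s: |1| × 6 = 6 m
6–8 s: |-2| × 2 = 4 m
8–13 s: |-5| × 5 = 25 m
13–16 s: |3| × 3 = 9 m
16–21 s: |6| × 5 = 30 m
Total distance = 74 m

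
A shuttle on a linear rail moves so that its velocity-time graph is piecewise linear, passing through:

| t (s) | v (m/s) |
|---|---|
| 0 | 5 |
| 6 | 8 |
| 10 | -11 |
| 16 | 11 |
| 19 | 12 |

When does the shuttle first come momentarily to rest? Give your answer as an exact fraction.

t = 146/19 s

v changes sign on 6–10 s (from 8 to -11); the graph is linear there, so v = 0 at t = 6 + (-8)·(10 − 6)/(-11 − 8) = 146/19 s.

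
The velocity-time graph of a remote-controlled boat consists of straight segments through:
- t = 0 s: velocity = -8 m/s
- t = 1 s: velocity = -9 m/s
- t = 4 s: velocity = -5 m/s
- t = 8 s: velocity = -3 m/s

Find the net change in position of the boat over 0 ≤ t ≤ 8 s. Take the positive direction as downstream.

-45.5 m

Net displacement equals the area under the velocity-time graph (areas below the axis count negative).
0–1 s: ½(-8 + -9)(1) = -8.5 m
1–4 s: ½(-9 + -5)(3) = -21 m
4–8 s: ½(-5 + -3)(4) = -16 m
Net displacement = -45.5 m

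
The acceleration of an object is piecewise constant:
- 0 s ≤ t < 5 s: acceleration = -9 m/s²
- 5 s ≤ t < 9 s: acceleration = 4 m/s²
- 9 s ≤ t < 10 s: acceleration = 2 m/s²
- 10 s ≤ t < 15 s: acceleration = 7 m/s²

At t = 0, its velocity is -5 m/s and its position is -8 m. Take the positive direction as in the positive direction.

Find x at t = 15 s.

On each constant-a segment, Δv = aΔt and Δx = v₀Δt + ½aΔt²; chain segment to segment.
0–5 s: v starts -5 m/s; Δx = -5·5 + ½·-9·5² = -137.5 m; v ends -50 m/s.
5–9 s: v starts -50 m/s; Δx = -50·4 + ½·4·4² = -168 m; v ends -34 m/s.
9–10 s: v starts -34 m/s; Δx = -34·1 + ½·2·1² = -33 m; v ends -32 m/s.
10–15 s: v starts -32 m/s; Δx = -32·5 + ½·7·5² = -72.5 m; v ends 3 m/s.
x(15) = -8 + Σ Δx = -419 m.

-419 m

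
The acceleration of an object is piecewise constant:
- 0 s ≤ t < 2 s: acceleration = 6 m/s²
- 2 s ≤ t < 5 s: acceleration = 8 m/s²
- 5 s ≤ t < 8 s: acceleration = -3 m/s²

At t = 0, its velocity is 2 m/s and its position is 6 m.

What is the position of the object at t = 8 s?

200.5 m

On each constant-a segment, Δv = aΔt and Δx = v₀Δt + ½aΔt²; chain segment to segment.
0–2 s: v starts 2 m/s; Δx = 2·2 + ½·6·2² = 16 m; v ends 14 m/s.
2–5 s: v starts 14 m/s; Δx = 14·3 + ½·8·3² = 78 m; v ends 38 m/s.
5–8 s: v starts 38 m/s; Δx = 38·3 + ½·-3·3² = 100.5 m; v ends 29 m/s.
x(8) = 6 + Σ Δx = 200.5 m.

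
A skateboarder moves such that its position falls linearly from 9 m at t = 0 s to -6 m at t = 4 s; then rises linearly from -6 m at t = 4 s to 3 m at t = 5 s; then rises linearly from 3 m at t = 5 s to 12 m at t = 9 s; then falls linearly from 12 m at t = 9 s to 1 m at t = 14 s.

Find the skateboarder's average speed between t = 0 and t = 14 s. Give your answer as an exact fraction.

Average speed = (total path length)/(elapsed time); on a piecewise-linear x-t graph the path length is Σ|Δx|.
0–4 s: |Δx| = |-6 − 9| = 15 m
4–5 s: |Δx| = |3 − -6| = 9 m
5–9 s: |Δx| = |12 − 3| = 9 m
9–14 s: |Δx| = |1 − 12| = 11 m
Total path = 44 m; average speed = 44/14 = 22/7 m/s.

22/7 m/s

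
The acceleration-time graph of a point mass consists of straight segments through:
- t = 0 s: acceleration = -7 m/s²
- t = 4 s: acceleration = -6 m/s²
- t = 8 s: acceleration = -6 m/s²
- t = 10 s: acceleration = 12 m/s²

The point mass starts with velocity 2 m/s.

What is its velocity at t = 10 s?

Δv equals the area under the a-t graph; then v = v₀ + Δv.
0–4 s: ½(-7 + -6)(4) = -26 m/s
4–8 s: -6 × 4 = -24 m/s
8–10 s: ½(-6 + 12)(2) = 6 m/s
Δv = -44 m/s, so v(10) = 2 + (-44) = -42 m/s.

-42 m/s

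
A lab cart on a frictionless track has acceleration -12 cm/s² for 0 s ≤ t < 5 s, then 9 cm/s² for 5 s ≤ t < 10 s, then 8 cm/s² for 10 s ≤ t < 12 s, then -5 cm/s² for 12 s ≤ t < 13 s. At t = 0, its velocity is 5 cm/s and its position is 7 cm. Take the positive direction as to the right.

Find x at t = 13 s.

-281 cm

On each constant-a segment, Δv = aΔt and Δx = v₀Δt + ½aΔt²; chain segment to segment.
0–5 s: v starts 5 cm/s; Δx = 5·5 + ½·-12·5² = -125 cm; v ends -55 cm/s.
5–10 s: v starts -55 cm/s; Δx = -55·5 + ½·9·5² = -162.5 cm; v ends -10 cm/s.
10–12 s: v starts -10 cm/s; Δx = -10·2 + ½·8·2² = -4 cm; v ends 6 cm/s.
12–13 s: v starts 6 cm/s; Δx = 6·1 + ½·-5·1² = 3.5 cm; v ends 1 cm/s.
x(13) = 7 + Σ Δx = -281 cm.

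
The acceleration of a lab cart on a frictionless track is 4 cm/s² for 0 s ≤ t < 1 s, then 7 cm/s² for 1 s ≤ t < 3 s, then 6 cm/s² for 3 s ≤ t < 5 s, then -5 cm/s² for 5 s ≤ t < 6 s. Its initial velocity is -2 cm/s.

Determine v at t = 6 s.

Δv equals the area under the a-t graph; then v = v₀ + Δv.
0–1 s: 4 × 1 = 4 cm/s
1–3 s: 7 × 2 = 14 cm/s
3–5 s: 6 × 2 = 12 cm/s
5–6 s: -5 × 1 = -5 cm/s
Δv = 25 cm/s, so v(6) = -2 + (25) = 23 cm/s.

23 cm/s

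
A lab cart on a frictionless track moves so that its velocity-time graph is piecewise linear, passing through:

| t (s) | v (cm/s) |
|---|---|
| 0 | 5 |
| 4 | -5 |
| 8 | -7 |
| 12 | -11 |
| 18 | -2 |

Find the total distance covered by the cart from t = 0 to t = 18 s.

Total distance travelled is ∫|v| dt — sum the magnitudes of each area piece.
0–4 s: v = 0 at t = 2 s; triangle areas 5 + 5 = 10 cm
4–8 s: |½(-5 + -7)(4)| = 24 cm
8–12 s: |½(-7 + -11)(4)| = 36 cm
12–18 s: |½(-11 + -2)(6)| = 39 cm
Total distance = 109 cm

109 cm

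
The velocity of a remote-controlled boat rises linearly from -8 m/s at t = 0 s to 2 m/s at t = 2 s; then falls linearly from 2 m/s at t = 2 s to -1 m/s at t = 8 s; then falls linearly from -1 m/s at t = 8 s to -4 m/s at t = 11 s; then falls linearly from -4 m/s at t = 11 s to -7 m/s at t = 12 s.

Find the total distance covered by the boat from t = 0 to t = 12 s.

Distance (not displacement) is the total path length: add the absolute areas under v-t.
0–2 s: v = 0 at t = 1.6 s; triangle areas 6.4 + 0.4 = 6.8 m
2–8 s: v = 0 at t = 6 s; triangle areas 4 + 1 = 5 m
8–11 s: |½(-1 + -4)(3)| = 7.5 m
11–12 s: |½(-4 + -7)(1)| = 5.5 m
Total distance = 24.8 m

24.8 m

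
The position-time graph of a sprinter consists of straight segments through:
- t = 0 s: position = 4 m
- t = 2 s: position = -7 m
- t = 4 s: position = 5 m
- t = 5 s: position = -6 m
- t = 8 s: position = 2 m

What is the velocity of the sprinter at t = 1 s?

-5.5 m/s

Velocity is the slope of the x-t graph on 0–2 s: (-7 − 4)/(2 − 0) = -5.5 m/s.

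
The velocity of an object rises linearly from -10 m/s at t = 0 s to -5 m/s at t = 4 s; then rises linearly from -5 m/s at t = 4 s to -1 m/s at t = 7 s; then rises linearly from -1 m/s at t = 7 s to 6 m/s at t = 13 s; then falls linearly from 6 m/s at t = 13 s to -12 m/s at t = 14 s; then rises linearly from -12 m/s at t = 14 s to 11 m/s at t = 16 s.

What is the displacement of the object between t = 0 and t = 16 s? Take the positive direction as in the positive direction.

-28 m

Net displacement equals the area under the velocity-time graph (areas below the axis count negative).
0–4 s: ½(-10 + -5)(4) = -30 m
4–7 s: ½(-5 + -1)(3) = -9 m
7–13 s: ½(-1 + 6)(6) = 15 m
13–14 s: ½(6 + -12)(1) = -3 m
14–16 s: ½(-12 + 11)(2) = -1 m
Net displacement = -28 m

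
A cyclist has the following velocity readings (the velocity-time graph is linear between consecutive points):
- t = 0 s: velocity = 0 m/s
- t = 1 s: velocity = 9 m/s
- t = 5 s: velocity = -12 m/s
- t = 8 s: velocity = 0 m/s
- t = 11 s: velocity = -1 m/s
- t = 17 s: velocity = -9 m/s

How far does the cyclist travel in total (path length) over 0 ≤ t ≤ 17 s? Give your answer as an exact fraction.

528/7 m

Total distance travelled is ∫|v| dt — sum the magnitudes of each area piece.
0–1 s: |½(0 + 9)(1)| = 4.5 m
1–5 s: v = 0 at t = 19/7 s; triangle areas 54/7 + 96/7 = 150/7 m
5–8 s: |½(-12 + 0)(3)| = 18 m
8–11 s: |½(0 + -1)(3)| = 1.5 m
11–17 s: |½(-1 + -9)(6)| = 30 m
Total distance = 528/7 m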